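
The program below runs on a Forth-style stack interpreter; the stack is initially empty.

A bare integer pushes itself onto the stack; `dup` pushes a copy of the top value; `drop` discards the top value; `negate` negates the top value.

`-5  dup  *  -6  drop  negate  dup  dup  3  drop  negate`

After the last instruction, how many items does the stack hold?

-5     → -5
dup    → -5 -5
*      → 25
-6     → 25 -6
drop   → 25
negate → -25
dup    → -25 -25
dup    → -25 -25 -25
3      → -25 -25 -25 3
drop   → -25 -25 -25
negate → -25 -25 25

3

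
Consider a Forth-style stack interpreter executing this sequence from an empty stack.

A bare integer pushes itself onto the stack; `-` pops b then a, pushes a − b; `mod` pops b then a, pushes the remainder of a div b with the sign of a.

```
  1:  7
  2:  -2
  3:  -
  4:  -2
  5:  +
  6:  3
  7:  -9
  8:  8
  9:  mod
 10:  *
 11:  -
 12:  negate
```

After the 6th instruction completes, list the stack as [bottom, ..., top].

7   [7]
-2  [7, -2]
-   [9]
-2  [9, -2]
+   [7]
3   [7, 3]

[7, 3]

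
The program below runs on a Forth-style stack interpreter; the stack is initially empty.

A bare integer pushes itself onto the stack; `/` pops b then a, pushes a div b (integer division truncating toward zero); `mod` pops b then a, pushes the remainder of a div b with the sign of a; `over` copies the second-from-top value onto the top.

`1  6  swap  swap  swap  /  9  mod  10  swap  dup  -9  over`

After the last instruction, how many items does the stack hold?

5

1    → 1
6    → 1 6
swap → 6 1
swap → 1 6
swap → 6 1
/    → 6
9    → 6 9
mod  → 6
10   → 6 10
swap → 10 6
dup  → 10 6 6
-9   → 10 6 6 -9
over → 10 6 6 -9 6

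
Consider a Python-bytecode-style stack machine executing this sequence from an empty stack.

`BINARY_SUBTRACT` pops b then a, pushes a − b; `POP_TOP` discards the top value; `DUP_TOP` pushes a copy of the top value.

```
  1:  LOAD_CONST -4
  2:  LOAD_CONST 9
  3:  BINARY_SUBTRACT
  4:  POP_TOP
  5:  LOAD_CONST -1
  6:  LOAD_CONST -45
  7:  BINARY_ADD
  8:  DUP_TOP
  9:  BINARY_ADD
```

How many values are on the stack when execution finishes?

LOAD_CONST -4   → -4
LOAD_CONST 9    → -4 9
BINARY_SUBTRACT → -13
POP_TOP         → (empty)
LOAD_CONST -1   → -1
LOAD_CONST -45  → -1 -45
BINARY_ADD      → -46
DUP_TOP         → -46 -46
BINARY_ADD      → -92

1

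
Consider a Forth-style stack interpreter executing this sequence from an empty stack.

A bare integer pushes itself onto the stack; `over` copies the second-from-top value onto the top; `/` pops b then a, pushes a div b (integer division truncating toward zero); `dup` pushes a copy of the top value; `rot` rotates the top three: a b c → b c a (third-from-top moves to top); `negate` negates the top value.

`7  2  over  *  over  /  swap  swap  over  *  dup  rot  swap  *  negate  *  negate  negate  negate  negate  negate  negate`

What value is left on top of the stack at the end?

-1372

7      → [7]
2      → [7, 2]
over   → [7, 2, 7]
*      → [7, 14]
over   → [7, 14, 7]
/      → [7, 2]
swap   → [2, 7]
swap   → [7, 2]
over   → [7, 2, 7]
*      → [7, 14]
dup    → [7, 14, 14]
rot    → [14, 14, 7]
swap   → [14, 7, 14]
*      → [14, 98]
negate → [14, -98]
*      → [-1372]
negate → [1372]
negate → [-1372]
negate → [1372]
negate → [-1372]
negate → [1372]
negate → [-1372]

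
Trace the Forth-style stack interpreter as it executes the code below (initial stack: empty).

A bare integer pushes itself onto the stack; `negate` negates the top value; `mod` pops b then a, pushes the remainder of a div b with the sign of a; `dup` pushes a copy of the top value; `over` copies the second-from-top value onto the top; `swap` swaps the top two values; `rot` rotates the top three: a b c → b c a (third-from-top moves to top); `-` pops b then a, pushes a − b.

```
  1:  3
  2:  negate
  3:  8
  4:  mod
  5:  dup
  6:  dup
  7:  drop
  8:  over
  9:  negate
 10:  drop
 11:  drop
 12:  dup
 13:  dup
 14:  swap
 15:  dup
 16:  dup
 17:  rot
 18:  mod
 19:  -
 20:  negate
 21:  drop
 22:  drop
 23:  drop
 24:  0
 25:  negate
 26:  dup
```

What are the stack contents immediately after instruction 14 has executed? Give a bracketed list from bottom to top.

3      → [3]
negate → [-3]
8      → [-3, 8]
mod    → [-3]
dup    → [-3, -3]
dup    → [-3, -3, -3]
drop   → [-3, -3]
over   → [-3, -3, -3]
negate → [-3, -3, 3]
drop   → [-3, -3]
drop   → [-3]
dup    → [-3, -3]
dup    → [-3, -3, -3]
swap   → [-3, -3, -3]

[-3, -3, -3]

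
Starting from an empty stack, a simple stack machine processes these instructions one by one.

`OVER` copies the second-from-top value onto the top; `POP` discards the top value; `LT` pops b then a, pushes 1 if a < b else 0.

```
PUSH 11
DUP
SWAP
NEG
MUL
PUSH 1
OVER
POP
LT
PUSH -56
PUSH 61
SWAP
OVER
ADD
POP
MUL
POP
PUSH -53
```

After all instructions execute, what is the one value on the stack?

PUSH 11   11
DUP       11 11
SWAP      11 11
NEG       11 -11
MUL       -121
PUSH 1    -121 1
OVER      -121 1 -121
POP       -121 1
LT        1
PUSH -56  1 -56
PUSH 61   1 -56 61
SWAP      1 61 -56
OVER      1 61 -56 61
ADD       1 61 5
POP       1 61
MUL       61
POP       (empty)
PUSH -53  -53

-53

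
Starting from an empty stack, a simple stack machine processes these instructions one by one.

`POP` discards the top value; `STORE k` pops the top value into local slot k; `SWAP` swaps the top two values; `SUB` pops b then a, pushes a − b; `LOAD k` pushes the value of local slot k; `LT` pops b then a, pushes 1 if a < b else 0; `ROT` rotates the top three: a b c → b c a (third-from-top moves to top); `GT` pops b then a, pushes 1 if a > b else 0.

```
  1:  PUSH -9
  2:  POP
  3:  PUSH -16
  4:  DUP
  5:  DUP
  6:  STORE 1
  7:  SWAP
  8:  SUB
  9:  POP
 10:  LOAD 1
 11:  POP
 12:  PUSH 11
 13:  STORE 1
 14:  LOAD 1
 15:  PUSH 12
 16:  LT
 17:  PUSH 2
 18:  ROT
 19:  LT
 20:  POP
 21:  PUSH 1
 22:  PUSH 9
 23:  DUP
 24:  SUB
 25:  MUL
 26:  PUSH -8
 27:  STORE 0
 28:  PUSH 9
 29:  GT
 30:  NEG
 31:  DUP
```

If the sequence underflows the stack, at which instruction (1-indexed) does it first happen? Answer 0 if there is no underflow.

18

PUSH -9  -> [-9]
POP      -> []
PUSH -16 -> [-16]
DUP      -> [-16, -16]
DUP      -> [-16, -16, -16]
STORE 1  -> [-16, -16]
SWAP     -> [-16, -16]
SUB      -> [0]
POP      -> []
LOAD 1   -> [-16]
POP      -> []
PUSH 11  -> [11]
STORE 1  -> []
LOAD 1   -> [11]
PUSH 12  -> [11, 12]
LT       -> [1]
PUSH 2   -> [1, 2]
ROT  — needs 3 operands, stack has 2 → underflow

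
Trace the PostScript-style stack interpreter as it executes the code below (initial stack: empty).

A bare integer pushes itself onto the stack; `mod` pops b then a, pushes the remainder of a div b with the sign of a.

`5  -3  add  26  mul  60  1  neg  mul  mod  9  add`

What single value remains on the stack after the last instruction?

5   -> 5
-3  -> 5 -3
add -> 2
26  -> 2 26
mul -> 52
60  -> 52 60
1   -> 52 60 1
neg -> 52 60 -1
mul -> 52 -60
mod -> 52
9   -> 52 9
add -> 61

61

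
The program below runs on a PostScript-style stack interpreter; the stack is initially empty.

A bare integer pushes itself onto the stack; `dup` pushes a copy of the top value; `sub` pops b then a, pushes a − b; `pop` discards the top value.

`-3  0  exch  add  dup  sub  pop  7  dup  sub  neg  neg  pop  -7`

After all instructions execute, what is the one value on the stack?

-3    -3
0     -3 0
exch  0 -3
add   -3
dup   -3 -3
sub   0
pop   (empty)
7     7
dup   7 7
sub   0
neg   0
neg   0
pop   (empty)
-7    -7

-7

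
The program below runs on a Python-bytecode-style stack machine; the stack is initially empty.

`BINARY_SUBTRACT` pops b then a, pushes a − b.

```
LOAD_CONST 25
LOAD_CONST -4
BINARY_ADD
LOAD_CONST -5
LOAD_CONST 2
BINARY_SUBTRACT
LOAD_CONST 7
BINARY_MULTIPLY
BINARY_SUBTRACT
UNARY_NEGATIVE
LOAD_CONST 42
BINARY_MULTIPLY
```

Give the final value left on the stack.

-2940

LOAD_CONST 25   -> [25]
LOAD_CONST -4   -> [25, -4]
BINARY_ADD      -> [21]
LOAD_CONST -5   -> [21, -5]
LOAD_CONST 2    -> [21, -5, 2]
BINARY_SUBTRACT -> [21, -7]
LOAD_CONST 7    -> [21, -7, 7]
BINARY_MULTIPLY -> [21, -49]
BINARY_SUBTRACT -> [70]
UNARY_NEGATIVE  -> [-70]
LOAD_CONST 42   -> [-70, 42]
BINARY_MULTIPLY -> [-2940]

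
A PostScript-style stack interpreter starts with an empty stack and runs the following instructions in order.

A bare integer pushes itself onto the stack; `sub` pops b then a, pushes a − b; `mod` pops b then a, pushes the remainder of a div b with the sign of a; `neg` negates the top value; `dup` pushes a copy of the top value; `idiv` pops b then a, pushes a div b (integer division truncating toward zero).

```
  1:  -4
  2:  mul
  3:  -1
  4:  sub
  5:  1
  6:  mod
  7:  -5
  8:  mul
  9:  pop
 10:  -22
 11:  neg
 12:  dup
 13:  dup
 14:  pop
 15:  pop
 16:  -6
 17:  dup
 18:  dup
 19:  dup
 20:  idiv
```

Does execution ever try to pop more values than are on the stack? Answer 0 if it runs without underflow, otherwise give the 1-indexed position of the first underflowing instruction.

2

-4 -> -4
mul  — needs 2 operands, stack has 1 → underflow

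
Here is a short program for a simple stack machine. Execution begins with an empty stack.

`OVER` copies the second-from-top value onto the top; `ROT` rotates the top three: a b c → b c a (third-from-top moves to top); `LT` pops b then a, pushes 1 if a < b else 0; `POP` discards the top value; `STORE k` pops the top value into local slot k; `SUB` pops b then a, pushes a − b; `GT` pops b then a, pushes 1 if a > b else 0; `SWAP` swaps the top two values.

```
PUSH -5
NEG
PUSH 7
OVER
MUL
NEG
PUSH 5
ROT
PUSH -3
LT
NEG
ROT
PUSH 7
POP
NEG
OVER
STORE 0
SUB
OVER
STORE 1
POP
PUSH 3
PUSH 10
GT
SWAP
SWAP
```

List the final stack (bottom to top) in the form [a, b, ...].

[5, 0]

PUSH -5 -> -5
NEG     -> 5
PUSH 7  -> 5 7
OVER    -> 5 7 5
MUL     -> 5 35
NEG     -> 5 -35
PUSH 5  -> 5 -35 5
ROT     -> -35 5 5
PUSH -3 -> -35 5 5 -3
LT      -> -35 5 0
NEG     -> -35 5 0
ROT     -> 5 0 -35
PUSH 7  -> 5 0 -35 7
POP     -> 5 0 -35
NEG     -> 5 0 35
OVER    -> 5 0 35 0
STORE 0 -> 5 0 35
SUB     -> 5 -35
OVER    -> 5 -35 5
STORE 1 -> 5 -35
POP     -> 5
PUSH 3  -> 5 3
PUSH 10 -> 5 3 10
GT      -> 5 0
SWAP    -> 0 5
SWAP    -> 5 0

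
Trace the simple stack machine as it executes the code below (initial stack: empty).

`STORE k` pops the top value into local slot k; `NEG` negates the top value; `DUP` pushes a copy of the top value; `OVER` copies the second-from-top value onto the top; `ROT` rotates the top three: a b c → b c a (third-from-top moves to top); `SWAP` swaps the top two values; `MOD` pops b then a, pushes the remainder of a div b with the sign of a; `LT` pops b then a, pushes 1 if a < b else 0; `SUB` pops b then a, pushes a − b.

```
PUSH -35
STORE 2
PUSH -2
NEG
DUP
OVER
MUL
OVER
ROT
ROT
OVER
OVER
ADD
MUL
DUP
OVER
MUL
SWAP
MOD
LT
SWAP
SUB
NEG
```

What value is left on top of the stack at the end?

2

PUSH -35  -35
STORE 2   (empty)
PUSH -2   -2
NEG       2
DUP       2 2
OVER      2 2 2
MUL       2 4
OVER      2 4 2
ROT       4 2 2
ROT       2 2 4
OVER      2 2 4 2
OVER      2 2 4 2 4
ADD       2 2 4 6
MUL       2 2 24
DUP       2 2 24 24
OVER      2 2 24 24 24
MUL       2 2 24 576
SWAP      2 2 576 24
MOD       2 2 0
LT        2 0
SWAP      0 2
SUB       -2
NEG       2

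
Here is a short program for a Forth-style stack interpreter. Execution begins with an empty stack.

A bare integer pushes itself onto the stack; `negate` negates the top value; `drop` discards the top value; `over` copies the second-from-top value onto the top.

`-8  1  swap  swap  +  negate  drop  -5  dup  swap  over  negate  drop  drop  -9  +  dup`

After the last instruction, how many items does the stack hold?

-8      -8
1       -8 1
swap    1 -8
swap    -8 1
+       -7
negate  7
drop    (empty)
-5      -5
dup     -5 -5
swap    -5 -5
over    -5 -5 -5
negate  -5 -5 5
drop    -5 -5
drop    -5
-9      -5 -9
+       -14
dup     -14 -14

2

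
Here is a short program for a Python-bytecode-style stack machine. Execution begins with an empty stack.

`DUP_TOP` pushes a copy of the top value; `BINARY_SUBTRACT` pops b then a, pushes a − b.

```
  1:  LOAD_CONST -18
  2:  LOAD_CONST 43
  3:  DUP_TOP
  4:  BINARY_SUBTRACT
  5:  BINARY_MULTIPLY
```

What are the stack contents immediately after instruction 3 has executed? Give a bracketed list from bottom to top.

[-18, 43, 43]

LOAD_CONST -18  -18
LOAD_CONST 43   -18 43
DUP_TOP         -18 43 43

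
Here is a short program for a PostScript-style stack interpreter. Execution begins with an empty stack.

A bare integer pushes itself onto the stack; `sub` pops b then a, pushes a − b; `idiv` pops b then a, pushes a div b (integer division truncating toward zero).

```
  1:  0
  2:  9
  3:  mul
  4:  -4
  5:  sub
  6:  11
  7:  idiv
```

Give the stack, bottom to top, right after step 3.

0   -> 0
9   -> 0 9
mul -> 0

[0]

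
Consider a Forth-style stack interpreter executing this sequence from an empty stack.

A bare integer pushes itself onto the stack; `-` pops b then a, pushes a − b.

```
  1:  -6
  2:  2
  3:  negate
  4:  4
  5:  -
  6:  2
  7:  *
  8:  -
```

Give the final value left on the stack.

-6      -6
2       -6 2
negate  -6 -2
4       -6 -2 4
-       -6 -6
2       -6 -6 2
*       -6 -12
-       6

6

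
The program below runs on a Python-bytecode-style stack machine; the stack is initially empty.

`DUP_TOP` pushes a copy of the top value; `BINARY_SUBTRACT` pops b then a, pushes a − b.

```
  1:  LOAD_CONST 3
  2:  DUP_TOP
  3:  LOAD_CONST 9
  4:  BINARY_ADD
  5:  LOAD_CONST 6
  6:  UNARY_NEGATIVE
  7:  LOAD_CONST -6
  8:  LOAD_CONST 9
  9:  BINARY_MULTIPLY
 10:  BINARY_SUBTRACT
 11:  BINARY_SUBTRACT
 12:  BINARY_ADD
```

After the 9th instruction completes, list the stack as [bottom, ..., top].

LOAD_CONST 3    → [3]
DUP_TOP         → [3, 3]
LOAD_CONST 9    → [3, 3, 9]
BINARY_ADD      → [3, 12]
LOAD_CONST 6    → [3, 12, 6]
UNARY_NEGATIVE  → [3, 12, -6]
LOAD_CONST -6   → [3, 12, -6, -6]
LOAD_CONST 9    → [3, 12, -6, -6, 9]
BINARY_MULTIPLY → [3, 12, -6, -54]

[3, 12, -6, -54]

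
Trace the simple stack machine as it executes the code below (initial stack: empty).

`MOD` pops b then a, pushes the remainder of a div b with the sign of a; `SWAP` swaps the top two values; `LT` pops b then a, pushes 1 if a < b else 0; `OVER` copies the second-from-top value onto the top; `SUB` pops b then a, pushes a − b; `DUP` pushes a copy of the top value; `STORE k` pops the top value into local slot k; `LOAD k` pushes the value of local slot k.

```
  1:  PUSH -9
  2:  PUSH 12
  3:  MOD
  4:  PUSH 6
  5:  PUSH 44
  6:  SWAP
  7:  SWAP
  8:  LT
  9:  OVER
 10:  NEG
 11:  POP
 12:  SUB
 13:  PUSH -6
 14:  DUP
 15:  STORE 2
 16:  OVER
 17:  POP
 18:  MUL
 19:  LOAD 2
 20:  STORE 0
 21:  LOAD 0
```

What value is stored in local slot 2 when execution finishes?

PUSH -9 -> [-9]
PUSH 12 -> [-9, 12]
MOD     -> [-9]
PUSH 6  -> [-9, 6]
PUSH 44 -> [-9, 6, 44]
SWAP    -> [-9, 44, 6]
SWAP    -> [-9, 6, 44]
LT      -> [-9, 1]
OVER    -> [-9, 1, -9]
NEG     -> [-9, 1, 9]
POP     -> [-9, 1]
SUB     -> [-10]
PUSH -6 -> [-10, -6]
DUP     -> [-10, -6, -6]
STORE 2 -> [-10, -6]
OVER    -> [-10, -6, -10]
POP     -> [-10, -6]
MUL     -> [60]
LOAD 2  -> [60, -6]
STORE 0 -> [60]
LOAD 0  -> [60, -6]

-6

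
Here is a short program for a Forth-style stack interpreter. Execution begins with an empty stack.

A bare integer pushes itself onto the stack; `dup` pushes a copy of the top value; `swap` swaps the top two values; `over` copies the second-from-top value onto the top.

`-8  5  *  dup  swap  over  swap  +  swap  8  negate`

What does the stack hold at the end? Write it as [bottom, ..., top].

[-80, -40, -8]

-8      [-8]
5       [-8, 5]
*       [-40]
dup     [-40, -40]
swap    [-40, -40]
over    [-40, -40, -40]
swap    [-40, -40, -40]
+       [-40, -80]
swap    [-80, -40]
8       [-80, -40, 8]
negate  [-80, -40, -8]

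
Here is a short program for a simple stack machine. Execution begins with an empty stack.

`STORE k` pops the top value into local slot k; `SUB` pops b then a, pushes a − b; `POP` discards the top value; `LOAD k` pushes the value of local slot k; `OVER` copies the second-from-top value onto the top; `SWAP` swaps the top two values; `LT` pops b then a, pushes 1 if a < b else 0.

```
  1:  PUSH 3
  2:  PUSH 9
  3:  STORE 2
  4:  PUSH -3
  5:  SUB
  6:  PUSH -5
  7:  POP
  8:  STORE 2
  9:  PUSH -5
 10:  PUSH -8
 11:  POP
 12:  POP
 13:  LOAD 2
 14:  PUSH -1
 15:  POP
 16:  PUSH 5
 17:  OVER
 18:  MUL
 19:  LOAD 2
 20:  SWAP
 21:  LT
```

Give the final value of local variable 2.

PUSH 3  : [3]
PUSH 9  : [3, 9]
STORE 2 : [3]
PUSH -3 : [3, -3]
SUB     : [6]
PUSH -5 : [6, -5]
POP     : [6]
STORE 2 : []
PUSH -5 : [-5]
PUSH -8 : [-5, -8]
POP     : [-5]
POP     : []
LOAD 2  : [6]
PUSH -1 : [6, -1]
POP     : [6]
PUSH 5  : [6, 5]
OVER    : [6, 5, 6]
MUL     : [6, 30]
LOAD 2  : [6, 30, 6]
SWAP    : [6, 6, 30]
LT      : [6, 1]

6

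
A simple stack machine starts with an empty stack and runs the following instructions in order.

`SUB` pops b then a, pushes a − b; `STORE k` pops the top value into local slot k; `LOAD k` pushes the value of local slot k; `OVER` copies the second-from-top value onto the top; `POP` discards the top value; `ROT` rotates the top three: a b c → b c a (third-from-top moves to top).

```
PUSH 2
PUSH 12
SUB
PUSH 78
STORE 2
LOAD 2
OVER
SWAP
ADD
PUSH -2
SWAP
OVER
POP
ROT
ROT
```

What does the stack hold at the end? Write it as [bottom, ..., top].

[68, -10, -2]

PUSH 2  : [2]
PUSH 12 : [2, 12]
SUB     : [-10]
PUSH 78 : [-10, 78]
STORE 2 : [-10]
LOAD 2  : [-10, 78]
OVER    : [-10, 78, -10]
SWAP    : [-10, -10, 78]
ADD     : [-10, 68]
PUSH -2 : [-10, 68, -2]
SWAP    : [-10, -2, 68]
OVER    : [-10, -2, 68, -2]
POP     : [-10, -2, 68]
ROT     : [-2, 68, -10]
ROT     : [68, -10, -2]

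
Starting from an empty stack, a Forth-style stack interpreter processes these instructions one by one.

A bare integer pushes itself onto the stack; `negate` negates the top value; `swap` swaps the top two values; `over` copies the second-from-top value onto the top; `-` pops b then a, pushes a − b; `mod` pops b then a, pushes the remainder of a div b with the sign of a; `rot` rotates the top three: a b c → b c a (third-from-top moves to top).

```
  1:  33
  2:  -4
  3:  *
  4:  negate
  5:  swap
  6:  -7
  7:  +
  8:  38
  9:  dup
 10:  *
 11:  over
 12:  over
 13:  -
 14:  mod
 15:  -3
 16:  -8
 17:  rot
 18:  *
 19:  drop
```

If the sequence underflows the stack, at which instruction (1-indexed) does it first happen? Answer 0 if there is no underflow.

33     → [33]
-4     → [33, -4]
*      → [-132]
negate → [132]
swap  — needs 2 operands, stack has 1 → underflow

5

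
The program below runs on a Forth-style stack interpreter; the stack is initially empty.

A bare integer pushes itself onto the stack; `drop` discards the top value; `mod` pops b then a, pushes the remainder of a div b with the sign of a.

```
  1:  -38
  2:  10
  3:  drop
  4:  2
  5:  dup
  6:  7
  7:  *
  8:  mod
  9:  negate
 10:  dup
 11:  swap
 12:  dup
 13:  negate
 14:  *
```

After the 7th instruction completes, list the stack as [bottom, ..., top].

[-38, 2, 14]

-38  -> [-38]
10   -> [-38, 10]
drop -> [-38]
2    -> [-38, 2]
dup  -> [-38, 2, 2]
7    -> [-38, 2, 2, 7]
*    -> [-38, 2, 14]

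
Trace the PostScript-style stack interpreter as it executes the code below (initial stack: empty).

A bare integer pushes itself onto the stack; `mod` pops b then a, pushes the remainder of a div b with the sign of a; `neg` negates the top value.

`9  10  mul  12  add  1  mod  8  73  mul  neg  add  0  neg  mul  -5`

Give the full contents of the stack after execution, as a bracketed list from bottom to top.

9   → [9]
10  → [9, 10]
mul → [90]
12  → [90, 12]
add → [102]
1   → [102, 1]
mod → [0]
8   → [0, 8]
73  → [0, 8, 73]
mul → [0, 584]
neg → [0, -584]
add → [-584]
0   → [-584, 0]
neg → [-584, 0]
mul → [0]
-5  → [0, -5]

[0, -5]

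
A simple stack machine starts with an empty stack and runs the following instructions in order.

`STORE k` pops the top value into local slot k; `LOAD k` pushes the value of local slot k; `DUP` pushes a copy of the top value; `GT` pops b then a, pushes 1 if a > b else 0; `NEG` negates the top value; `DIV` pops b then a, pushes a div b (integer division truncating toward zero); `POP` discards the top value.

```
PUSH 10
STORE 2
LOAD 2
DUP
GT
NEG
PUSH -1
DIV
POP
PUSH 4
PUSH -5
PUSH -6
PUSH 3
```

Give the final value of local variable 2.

PUSH 10 → 10
STORE 2 → (empty)
LOAD 2  → 10
DUP     → 10 10
GT      → 0
NEG     → 0
PUSH -1 → 0 -1
DIV     → 0
POP     → (empty)
PUSH 4  → 4
PUSH -5 → 4 -5
PUSH -6 → 4 -5 -6
PUSH 3  → 4 -5 -6 3

10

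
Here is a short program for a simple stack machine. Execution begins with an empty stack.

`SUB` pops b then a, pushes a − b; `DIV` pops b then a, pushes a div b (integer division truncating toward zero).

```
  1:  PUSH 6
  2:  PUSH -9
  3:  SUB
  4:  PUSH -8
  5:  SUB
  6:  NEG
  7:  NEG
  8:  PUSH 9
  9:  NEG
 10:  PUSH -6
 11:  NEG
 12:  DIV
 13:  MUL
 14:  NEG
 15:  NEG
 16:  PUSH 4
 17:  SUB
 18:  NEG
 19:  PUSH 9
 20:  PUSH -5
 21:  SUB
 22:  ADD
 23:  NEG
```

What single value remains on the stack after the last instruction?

PUSH 6   [6]
PUSH -9  [6, -9]
SUB      [15]
PUSH -8  [15, -8]
SUB      [23]
NEG      [-23]
NEG      [23]
PUSH 9   [23, 9]
NEG      [23, -9]
PUSH -6  [23, -9, -6]
NEG      [23, -9, 6]
DIV      [23, -1]
MUL      [-23]
NEG      [23]
NEG      [-23]
PUSH 4   [-23, 4]
SUB      [-27]
NEG      [27]
PUSH 9   [27, 9]
PUSH -5  [27, 9, -5]
SUB      [27, 14]
ADD      [41]
NEG      [-41]

-41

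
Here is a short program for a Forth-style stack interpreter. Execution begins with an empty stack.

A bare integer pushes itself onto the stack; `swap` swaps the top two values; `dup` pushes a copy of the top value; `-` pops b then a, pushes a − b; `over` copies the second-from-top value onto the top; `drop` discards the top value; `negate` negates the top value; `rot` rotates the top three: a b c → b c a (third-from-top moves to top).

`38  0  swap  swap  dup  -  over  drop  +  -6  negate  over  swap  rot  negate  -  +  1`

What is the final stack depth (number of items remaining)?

38     : [38]
0      : [38, 0]
swap   : [0, 38]
swap   : [38, 0]
dup    : [38, 0, 0]
-      : [38, 0]
over   : [38, 0, 38]
drop   : [38, 0]
+      : [38]
-6     : [38, -6]
negate : [38, 6]
over   : [38, 6, 38]
swap   : [38, 38, 6]
rot    : [38, 6, 38]
negate : [38, 6, -38]
-      : [38, 44]
+      : [82]
1      : [82, 1]

2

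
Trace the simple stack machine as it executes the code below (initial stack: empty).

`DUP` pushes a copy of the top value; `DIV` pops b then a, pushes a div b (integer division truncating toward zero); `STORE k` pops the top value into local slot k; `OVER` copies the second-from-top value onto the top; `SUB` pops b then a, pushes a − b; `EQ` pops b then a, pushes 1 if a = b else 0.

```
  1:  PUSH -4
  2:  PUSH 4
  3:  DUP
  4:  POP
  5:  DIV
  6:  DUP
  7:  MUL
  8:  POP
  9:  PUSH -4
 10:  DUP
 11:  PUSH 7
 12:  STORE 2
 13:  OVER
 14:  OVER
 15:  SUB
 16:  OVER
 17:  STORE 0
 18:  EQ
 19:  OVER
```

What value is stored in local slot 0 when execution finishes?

PUSH -4 → -4
PUSH 4  → -4 4
DUP     → -4 4 4
POP     → -4 4
DIV     → -1
DUP     → -1 -1
MUL     → 1
POP     → (empty)
PUSH -4 → -4
DUP     → -4 -4
PUSH 7  → -4 -4 7
STORE 2 → -4 -4
OVER    → -4 -4 -4
OVER    → -4 -4 -4 -4
SUB     → -4 -4 0
OVER    → -4 -4 0 -4
STORE 0 → -4 -4 0
EQ      → -4 0
OVER    → -4 0 -4

-4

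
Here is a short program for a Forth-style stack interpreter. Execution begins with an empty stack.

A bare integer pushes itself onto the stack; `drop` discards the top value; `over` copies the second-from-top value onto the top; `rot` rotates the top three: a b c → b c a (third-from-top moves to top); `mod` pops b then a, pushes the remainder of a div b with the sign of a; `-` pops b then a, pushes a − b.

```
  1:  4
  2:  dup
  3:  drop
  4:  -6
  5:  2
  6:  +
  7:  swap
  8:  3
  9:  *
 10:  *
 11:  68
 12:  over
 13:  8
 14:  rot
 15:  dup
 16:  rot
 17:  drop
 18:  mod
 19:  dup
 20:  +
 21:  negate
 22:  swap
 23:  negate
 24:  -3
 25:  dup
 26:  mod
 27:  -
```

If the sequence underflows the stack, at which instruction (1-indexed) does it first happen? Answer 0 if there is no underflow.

0

4      -> 4
dup    -> 4 4
drop   -> 4
-6     -> 4 -6
2      -> 4 -6 2
+      -> 4 -4
swap   -> -4 4
3      -> -4 4 3
*      -> -4 12
*      -> -48
68     -> -48 68
over   -> -48 68 -48
8      -> -48 68 -48 8
rot    -> -48 -48 8 68
dup    -> -48 -48 8 68 68
rot    -> -48 -48 68 68 8
drop   -> -48 -48 68 68
mod    -> -48 -48 0
dup    -> -48 -48 0 0
+      -> -48 -48 0
negate -> -48 -48 0
swap   -> -48 0 -48
negate -> -48 0 48
-3     -> -48 0 48 -3
dup    -> -48 0 48 -3 -3
mod    -> -48 0 48 0
-      -> -48 0 48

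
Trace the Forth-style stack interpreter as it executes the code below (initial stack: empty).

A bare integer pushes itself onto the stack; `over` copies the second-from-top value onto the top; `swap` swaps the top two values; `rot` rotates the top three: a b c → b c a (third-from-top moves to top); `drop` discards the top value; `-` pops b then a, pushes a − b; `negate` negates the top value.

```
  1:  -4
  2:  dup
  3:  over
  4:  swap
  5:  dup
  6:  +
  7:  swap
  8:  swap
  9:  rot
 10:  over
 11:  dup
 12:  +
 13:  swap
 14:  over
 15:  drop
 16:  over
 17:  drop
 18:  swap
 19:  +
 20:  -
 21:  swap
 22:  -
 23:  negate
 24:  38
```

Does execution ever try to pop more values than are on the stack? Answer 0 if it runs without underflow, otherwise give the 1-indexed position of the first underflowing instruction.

-4     : -4
dup    : -4 -4
over   : -4 -4 -4
swap   : -4 -4 -4
dup    : -4 -4 -4 -4
+      : -4 -4 -8
swap   : -4 -8 -4
swap   : -4 -4 -8
rot    : -4 -8 -4
over   : -4 -8 -4 -8
dup    : -4 -8 -4 -8 -8
+      : -4 -8 -4 -16
swap   : -4 -8 -16 -4
over   : -4 -8 -16 -4 -16
drop   : -4 -8 -16 -4
over   : -4 -8 -16 -4 -16
drop   : -4 -8 -16 -4
swap   : -4 -8 -4 -16
+      : -4 -8 -20
-      : -4 12
swap   : 12 -4
-      : 16
negate : -16
38     : -16 38

0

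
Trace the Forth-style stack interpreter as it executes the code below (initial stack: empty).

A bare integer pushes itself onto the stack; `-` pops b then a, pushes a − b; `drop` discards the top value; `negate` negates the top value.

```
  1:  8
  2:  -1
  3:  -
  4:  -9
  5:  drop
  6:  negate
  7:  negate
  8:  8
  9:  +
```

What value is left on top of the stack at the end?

8      -> [8]
-1     -> [8, -1]
-      -> [9]
-9     -> [9, -9]
drop   -> [9]
negate -> [-9]
negate -> [9]
8      -> [9, 8]
+      -> [17]

17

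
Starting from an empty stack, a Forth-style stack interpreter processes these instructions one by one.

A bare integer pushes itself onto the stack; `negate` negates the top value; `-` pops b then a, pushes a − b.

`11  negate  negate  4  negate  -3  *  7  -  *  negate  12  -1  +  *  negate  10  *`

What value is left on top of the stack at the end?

11     -> [11]
negate -> [-11]
negate -> [11]
4      -> [11, 4]
negate -> [11, -4]
-3     -> [11, -4, -3]
*      -> [11, 12]
7      -> [11, 12, 7]
-      -> [11, 5]
*      -> [55]
negate -> [-55]
12     -> [-55, 12]
-1     -> [-55, 12, -1]
+      -> [-55, 11]
*      -> [-605]
negate -> [605]
10     -> [605, 10]
*      -> [6050]

6050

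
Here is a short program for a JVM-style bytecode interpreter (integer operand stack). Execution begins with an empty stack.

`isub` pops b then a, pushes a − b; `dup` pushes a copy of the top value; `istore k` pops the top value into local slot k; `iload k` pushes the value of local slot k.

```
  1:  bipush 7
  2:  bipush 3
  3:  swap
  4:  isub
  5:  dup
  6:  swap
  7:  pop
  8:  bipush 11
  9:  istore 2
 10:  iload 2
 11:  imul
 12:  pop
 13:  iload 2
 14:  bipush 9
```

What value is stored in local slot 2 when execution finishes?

11

bipush 7  → [7]
bipush 3  → [7, 3]
swap      → [3, 7]
isub      → [-4]
dup       → [-4, -4]
swap      → [-4, -4]
pop       → [-4]
bipush 11 → [-4, 11]
istore 2  → [-4]
iload 2   → [-4, 11]
imul      → [-44]
pop       → []
iload 2   → [11]
bipush 9  → [11, 9]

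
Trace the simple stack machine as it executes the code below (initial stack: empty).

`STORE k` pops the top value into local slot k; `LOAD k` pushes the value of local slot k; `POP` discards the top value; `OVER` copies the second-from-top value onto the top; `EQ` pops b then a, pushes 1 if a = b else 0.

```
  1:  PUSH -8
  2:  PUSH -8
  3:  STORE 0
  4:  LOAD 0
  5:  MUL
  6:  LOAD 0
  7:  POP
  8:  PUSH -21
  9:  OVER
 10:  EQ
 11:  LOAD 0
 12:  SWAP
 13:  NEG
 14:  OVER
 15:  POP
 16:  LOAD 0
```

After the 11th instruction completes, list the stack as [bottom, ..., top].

PUSH -8  -> [-8]
PUSH -8  -> [-8, -8]
STORE 0  -> [-8]
LOAD 0   -> [-8, -8]
MUL      -> [64]
LOAD 0   -> [64, -8]
POP      -> [64]
PUSH -21 -> [64, -21]
OVER     -> [64, -21, 64]
EQ       -> [64, 0]
LOAD 0   -> [64, 0, -8]

[64, 0, -8]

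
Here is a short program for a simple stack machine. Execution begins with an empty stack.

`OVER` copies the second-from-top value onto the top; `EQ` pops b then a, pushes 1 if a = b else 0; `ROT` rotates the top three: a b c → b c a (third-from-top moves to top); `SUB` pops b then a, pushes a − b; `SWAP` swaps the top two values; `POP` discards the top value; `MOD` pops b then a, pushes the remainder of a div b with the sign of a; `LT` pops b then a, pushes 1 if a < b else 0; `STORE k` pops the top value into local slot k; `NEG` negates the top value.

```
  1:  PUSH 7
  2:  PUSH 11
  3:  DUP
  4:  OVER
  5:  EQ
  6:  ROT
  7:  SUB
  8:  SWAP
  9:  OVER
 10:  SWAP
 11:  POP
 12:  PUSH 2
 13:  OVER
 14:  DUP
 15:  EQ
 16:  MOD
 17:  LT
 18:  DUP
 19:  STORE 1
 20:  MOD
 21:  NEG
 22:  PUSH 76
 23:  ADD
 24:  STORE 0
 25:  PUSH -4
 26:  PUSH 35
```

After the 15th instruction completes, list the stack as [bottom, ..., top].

PUSH 7  -> 7
PUSH 11 -> 7 11
DUP     -> 7 11 11
OVER    -> 7 11 11 11
EQ      -> 7 11 1
ROT     -> 11 1 7
SUB     -> 11 -6
SWAP    -> -6 11
OVER    -> -6 11 -6
SWAP    -> -6 -6 11
POP     -> -6 -6
PUSH 2  -> -6 -6 2
OVER    -> -6 -6 2 -6
DUP     -> -6 -6 2 -6 -6
EQ      -> -6 -6 2 1

[-6, -6, 2, 1]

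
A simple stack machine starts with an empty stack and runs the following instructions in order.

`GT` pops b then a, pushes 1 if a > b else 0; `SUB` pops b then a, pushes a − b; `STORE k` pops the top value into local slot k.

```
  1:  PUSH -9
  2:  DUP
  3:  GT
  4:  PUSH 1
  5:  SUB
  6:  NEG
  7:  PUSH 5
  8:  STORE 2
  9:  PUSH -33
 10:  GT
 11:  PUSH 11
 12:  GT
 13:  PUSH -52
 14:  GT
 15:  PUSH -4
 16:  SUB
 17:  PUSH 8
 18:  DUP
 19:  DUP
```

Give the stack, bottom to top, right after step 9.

PUSH -9  : [-9]
DUP      : [-9, -9]
GT       : [0]
PUSH 1   : [0, 1]
SUB      : [-1]
NEG      : [1]
PUSH 5   : [1, 5]
STORE 2  : [1]
PUSH -33 : [1, -33]

[1, -33]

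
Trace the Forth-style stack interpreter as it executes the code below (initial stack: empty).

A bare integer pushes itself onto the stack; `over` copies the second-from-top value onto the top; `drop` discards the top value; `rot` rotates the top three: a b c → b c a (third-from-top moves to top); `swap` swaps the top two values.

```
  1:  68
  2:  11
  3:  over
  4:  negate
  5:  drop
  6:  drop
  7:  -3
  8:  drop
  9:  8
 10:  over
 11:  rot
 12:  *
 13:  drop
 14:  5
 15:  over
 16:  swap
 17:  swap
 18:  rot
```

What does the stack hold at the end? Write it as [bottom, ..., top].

68     → [68]
11     → [68, 11]
over   → [68, 11, 68]
negate → [68, 11, -68]
drop   → [68, 11]
drop   → [68]
-3     → [68, -3]
drop   → [68]
8      → [68, 8]
over   → [68, 8, 68]
rot    → [8, 68, 68]
*      → [8, 4624]
drop   → [8]
5      → [8, 5]
over   → [8, 5, 8]
swap   → [8, 8, 5]
swap   → [8, 5, 8]
rot    → [5, 8, 8]

[5, 8, 8]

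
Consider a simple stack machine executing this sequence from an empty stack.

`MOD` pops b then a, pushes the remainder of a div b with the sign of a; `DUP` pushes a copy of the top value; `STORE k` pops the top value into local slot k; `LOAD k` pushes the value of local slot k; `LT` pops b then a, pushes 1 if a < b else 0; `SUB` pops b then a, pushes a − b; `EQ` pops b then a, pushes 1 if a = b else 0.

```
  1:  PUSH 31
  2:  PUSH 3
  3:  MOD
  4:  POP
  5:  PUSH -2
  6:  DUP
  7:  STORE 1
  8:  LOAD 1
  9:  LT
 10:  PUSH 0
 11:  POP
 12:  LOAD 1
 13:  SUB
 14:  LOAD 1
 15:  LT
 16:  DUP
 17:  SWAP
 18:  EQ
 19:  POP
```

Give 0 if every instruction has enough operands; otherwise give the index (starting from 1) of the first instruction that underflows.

0

PUSH 31 -> 31
PUSH 3  -> 31 3
MOD     -> 1
POP     -> (empty)
PUSH -2 -> -2
DUP     -> -2 -2
STORE 1 -> -2
LOAD 1  -> -2 -2
LT      -> 0
PUSH 0  -> 0 0
POP     -> 0
LOAD 1  -> 0 -2
SUB     -> 2
LOAD 1  -> 2 -2
LT      -> 0
DUP     -> 0 0
SWAP    -> 0 0
EQ      -> 1
POP     -> (empty)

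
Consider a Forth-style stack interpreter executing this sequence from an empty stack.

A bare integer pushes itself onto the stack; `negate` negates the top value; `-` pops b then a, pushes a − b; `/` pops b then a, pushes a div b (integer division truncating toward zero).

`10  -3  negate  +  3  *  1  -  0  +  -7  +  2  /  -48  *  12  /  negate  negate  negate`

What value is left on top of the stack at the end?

10     : 10
-3     : 10 -3
negate : 10 3
+      : 13
3      : 13 3
*      : 39
1      : 39 1
-      : 38
0      : 38 0
+      : 38
-7     : 38 -7
+      : 31
2      : 31 2
/      : 15
-48    : 15 -48
*      : -720
12     : -720 12
/      : -60
negate : 60
negate : -60
negate : 60

60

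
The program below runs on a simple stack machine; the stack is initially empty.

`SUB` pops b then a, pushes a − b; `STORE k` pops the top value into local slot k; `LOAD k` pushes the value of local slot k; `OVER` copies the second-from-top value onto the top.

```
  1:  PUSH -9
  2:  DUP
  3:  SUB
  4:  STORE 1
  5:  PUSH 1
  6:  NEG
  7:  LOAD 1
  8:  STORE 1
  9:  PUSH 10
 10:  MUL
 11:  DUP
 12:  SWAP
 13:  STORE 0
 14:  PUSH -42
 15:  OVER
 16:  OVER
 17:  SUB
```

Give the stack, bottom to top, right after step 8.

PUSH -9 -> [-9]
DUP     -> [-9, -9]
SUB     -> [0]
STORE 1 -> []
PUSH 1  -> [1]
NEG     -> [-1]
LOAD 1  -> [-1, 0]
STORE 1 -> [-1]

[-1]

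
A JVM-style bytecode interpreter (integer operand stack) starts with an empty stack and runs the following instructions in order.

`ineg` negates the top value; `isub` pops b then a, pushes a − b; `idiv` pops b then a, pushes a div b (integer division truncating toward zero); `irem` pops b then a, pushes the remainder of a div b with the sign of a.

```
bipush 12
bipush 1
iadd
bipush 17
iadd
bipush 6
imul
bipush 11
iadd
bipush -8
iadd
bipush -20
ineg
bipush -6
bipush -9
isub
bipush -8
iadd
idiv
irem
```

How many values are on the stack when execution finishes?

bipush 12   [12]
bipush 1    [12, 1]
iadd        [13]
bipush 17   [13, 17]
iadd        [30]
bipush 6    [30, 6]
imul        [180]
bipush 11   [180, 11]
iadd        [191]
bipush -8   [191, -8]
iadd        [183]
bipush -20  [183, -20]
ineg        [183, 20]
bipush -6   [183, 20, -6]
bipush -9   [183, 20, -6, -9]
isub        [183, 20, 3]
bipush -8   [183, 20, 3, -8]
iadd        [183, 20, -5]
idiv        [183, -4]
irem        [3]

1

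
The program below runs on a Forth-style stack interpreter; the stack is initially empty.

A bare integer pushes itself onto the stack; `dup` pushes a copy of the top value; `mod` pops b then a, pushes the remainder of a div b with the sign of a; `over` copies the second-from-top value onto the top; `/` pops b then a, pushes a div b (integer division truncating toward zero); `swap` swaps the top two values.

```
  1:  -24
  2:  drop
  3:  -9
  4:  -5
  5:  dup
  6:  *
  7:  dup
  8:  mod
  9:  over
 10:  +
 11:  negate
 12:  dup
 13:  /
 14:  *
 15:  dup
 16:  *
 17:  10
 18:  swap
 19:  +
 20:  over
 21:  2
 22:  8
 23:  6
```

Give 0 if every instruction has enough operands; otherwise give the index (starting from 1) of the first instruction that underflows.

20

-24    : -24
drop   : (empty)
-9     : -9
-5     : -9 -5
dup    : -9 -5 -5
*      : -9 25
dup    : -9 25 25
mod    : -9 0
over   : -9 0 -9
+      : -9 -9
negate : -9 9
dup    : -9 9 9
/      : -9 1
*      : -9
dup    : -9 -9
*      : 81
10     : 81 10
swap   : 10 81
+      : 91
over  — needs 2 operands, stack has 1 → underflow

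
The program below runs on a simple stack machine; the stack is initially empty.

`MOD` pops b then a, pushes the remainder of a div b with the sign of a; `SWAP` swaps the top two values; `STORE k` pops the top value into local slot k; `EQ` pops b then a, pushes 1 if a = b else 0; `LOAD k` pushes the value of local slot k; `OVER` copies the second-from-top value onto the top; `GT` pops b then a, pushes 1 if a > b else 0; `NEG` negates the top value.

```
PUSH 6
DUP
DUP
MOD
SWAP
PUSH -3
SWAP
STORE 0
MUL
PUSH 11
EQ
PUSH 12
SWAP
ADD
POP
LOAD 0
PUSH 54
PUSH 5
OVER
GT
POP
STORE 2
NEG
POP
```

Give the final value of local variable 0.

PUSH 6  -> [6]
DUP     -> [6, 6]
DUP     -> [6, 6, 6]
MOD     -> [6, 0]
SWAP    -> [0, 6]
PUSH -3 -> [0, 6, -3]
SWAP    -> [0, -3, 6]
STORE 0 -> [0, -3]
MUL     -> [0]
PUSH 11 -> [0, 11]
EQ      -> [0]
PUSH 12 -> [0, 12]
SWAP    -> [12, 0]
ADD     -> [12]
POP     -> []
LOAD 0  -> [6]
PUSH 54 -> [6, 54]
PUSH 5  -> [6, 54, 5]
OVER    -> [6, 54, 5, 54]
GT      -> [6, 54, 0]
POP     -> [6, 54]
STORE 2 -> [6]
NEG     -> [-6]
POP     -> []

6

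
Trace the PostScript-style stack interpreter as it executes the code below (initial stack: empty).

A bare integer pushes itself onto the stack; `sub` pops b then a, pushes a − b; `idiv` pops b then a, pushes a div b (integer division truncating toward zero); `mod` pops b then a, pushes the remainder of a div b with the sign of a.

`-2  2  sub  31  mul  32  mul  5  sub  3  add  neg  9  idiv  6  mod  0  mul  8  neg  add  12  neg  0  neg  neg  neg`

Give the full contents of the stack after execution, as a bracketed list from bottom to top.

-2    -2
2     -2 2
sub   -4
31    -4 31
mul   -124
32    -124 32
mul   -3968
5     -3968 5
sub   -3973
3     -3973 3
add   -3970
neg   3970
9     3970 9
idiv  441
6     441 6
mod   3
0     3 0
mul   0
8     0 8
neg   0 -8
add   -8
12    -8 12
neg   -8 -12
0     -8 -12 0
neg   -8 -12 0
neg   -8 -12 0
neg   -8 -12 0

[-8, -12, 0]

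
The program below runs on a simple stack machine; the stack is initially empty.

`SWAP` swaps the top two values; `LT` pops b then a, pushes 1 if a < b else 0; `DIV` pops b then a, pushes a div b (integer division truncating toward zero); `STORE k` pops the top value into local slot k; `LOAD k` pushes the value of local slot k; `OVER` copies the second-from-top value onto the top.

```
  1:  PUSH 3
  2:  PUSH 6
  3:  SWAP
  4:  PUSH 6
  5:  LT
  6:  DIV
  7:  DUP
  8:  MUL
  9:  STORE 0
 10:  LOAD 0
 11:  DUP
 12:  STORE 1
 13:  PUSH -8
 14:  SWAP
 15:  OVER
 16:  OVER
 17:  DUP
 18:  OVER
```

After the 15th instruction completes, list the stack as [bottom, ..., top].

PUSH 3  : 3
PUSH 6  : 3 6
SWAP    : 6 3
PUSH 6  : 6 3 6
LT      : 6 1
DIV     : 6
DUP     : 6 6
MUL     : 36
STORE 0 : (empty)
LOAD 0  : 36
DUP     : 36 36
STORE 1 : 36
PUSH -8 : 36 -8
SWAP    : -8 36
OVER    : -8 36 -8

[-8, 36, -8]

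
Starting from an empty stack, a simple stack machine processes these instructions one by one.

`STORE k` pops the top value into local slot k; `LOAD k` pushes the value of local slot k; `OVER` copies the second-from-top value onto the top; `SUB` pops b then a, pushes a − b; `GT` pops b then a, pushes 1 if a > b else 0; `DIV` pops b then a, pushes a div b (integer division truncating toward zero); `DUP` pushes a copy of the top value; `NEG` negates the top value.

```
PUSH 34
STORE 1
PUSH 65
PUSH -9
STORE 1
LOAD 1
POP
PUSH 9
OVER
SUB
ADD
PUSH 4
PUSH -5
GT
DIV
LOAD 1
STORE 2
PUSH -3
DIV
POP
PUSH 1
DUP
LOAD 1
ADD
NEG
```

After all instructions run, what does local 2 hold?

-9

PUSH 34  [34]
STORE 1  []
PUSH 65  [65]
PUSH -9  [65, -9]
STORE 1  [65]
LOAD 1   [65, -9]
POP      [65]
PUSH 9   [65, 9]
OVER     [65, 9, 65]
SUB      [65, -56]
ADD      [9]
PUSH 4   [9, 4]
PUSH -5  [9, 4, -5]
GT       [9, 1]
DIV      [9]
LOAD 1   [9, -9]
STORE 2  [9]
PUSH -3  [9, -3]
DIV      [-3]
POP      []
PUSH 1   [1]
DUP      [1, 1]
LOAD 1   [1, 1, -9]
ADD      [1, -8]
NEG      [1, 8]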